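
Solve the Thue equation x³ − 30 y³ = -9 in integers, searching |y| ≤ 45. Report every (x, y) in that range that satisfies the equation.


The equation is x³ - 30y³ = -9. For fixed y, x³ = 30·y³ − 9, so a solution requires the RHS to be a perfect cube.
Strategy: iterate y from -45 to 45, compute RHS = 30·y³ − 9, and check whether it is a (positive or negative) perfect cube.
Check small values of y:
  y = 0: RHS = -9 is not a perfect cube.
  y = 1: RHS = 21 is not a perfect cube.
  y = -1: RHS = -39 is not a perfect cube.
  y = 2: RHS = 231 is not a perfect cube.
  y = -2: RHS = -249 is not a perfect cube.
  y = 3: RHS = 801 is not a perfect cube.
  y = -3: RHS = -819 is not a perfect cube.
Continuing the search up to |y| = 45 finds no solutions either.
No (x, y) in the scanned range satisfies the equation.

No integer solutions with |y| ≤ 45.


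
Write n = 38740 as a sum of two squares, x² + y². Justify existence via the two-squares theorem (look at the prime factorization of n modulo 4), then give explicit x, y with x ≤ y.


Step 1: Factor n = 38740 = 2^2 · 5 · 13 · 149.
Step 2: Check the mod-4 condition on each prime factor: 2 = 2 (special); 5 ≡ 1 (mod 4), exponent 1; 13 ≡ 1 (mod 4), exponent 1; 149 ≡ 1 (mod 4), exponent 1.
All primes ≡ 3 (mod 4) appear to even exponent (or don't appear), so by the two-squares theorem n IS expressible as a sum of two squares.
Step 3: Build a representation. Group n = k² · m with k = 2 and m = 5 · 13 · 149 = 9685 (a product of primes ≡ 1 (mod 4)); a representation of m scales to one of n via (k·x)² + (k·y)² = k²(x² + y²). Each prime p ≡ 1 (mod 4) is itself a sum of two squares; find a² by testing p − a² for a perfect square:
  5: 5 − 1² = 4 = 2² ⇒ 5 = 1² + 2².
  13: 13 − 1² = 12, 13 − 2² = 9 = 3² ⇒ 13 = 2² + 3².
  149: 149 − 1² = 148, 149 − 2² = 145, 149 − 3² = 140, 149 − 4² = 133, 149 − 5² = 124, 149 − 6² = 113, 149 − 7² = 100 = 10² ⇒ 149 = 7² + 10².
  Combine using the Brahmagupta–Fibonacci identity (a² + b²)(c² + d²) = (ac − bd)² + (ad + bc)² = (ac + bd)² + (ad − bc)²:
  5 · 13 = 65: from (1² + 2²)(2² + 3²), take (1·2 − 2·3, 1·3 + 2·2) = (2 − 6, 3 + 4) = (-4, 7); dropping signs (only squares matter) gives (4, 7); check 4² + 7² = 16 + 49 = 65 ✓.
  65 · 149 = 9685: from (4² + 7²)(7² + 10²), take (4·7 − 7·10, 4·10 + 7·7) = (28 − 70, 40 + 49) = (-42, 89); dropping signs (only squares matter) gives (42, 89); check 42² + 89² = 1764 + 7921 = 9685 ✓.
  Scale by k = 2: (2·42, 2·89) = (84, 178).
Step 4: Order so x ≤ y and verify: 84² + 178² = 7056 + 31684 = 38740 = n. ✓

n = 38740 = 84² + 178² (one valid representation with x ≤ y).


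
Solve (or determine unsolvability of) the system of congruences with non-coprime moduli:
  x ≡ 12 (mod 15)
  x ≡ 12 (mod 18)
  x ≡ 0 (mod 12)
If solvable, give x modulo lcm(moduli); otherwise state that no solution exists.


Moduli 15, 18, 12 are not pairwise coprime, so CRT works modulo lcm(m_i) when all pairwise compatibility conditions hold.
Pairwise compatibility: gcd(m_i, m_j) must divide a_i - a_j for every pair.
Merge one congruence at a time:
  Start: x ≡ 12 (mod 15).
  Combine with x ≡ 12 (mod 18): gcd(15, 18) = 3; 12 - 12 = 0, which IS divisible by 3, so compatible.
    Write x = 12 + 15·t and substitute into x ≡ 12 (mod 18): 15·t ≡ 12 − 12 = 0 (mod 18).
    Divide the congruence (and modulus) by g = 3: 5·t ≡ 0 (mod 6).
    The inverse of 5 mod 6 is 5 (since 5·5 = 25 = 4·6 + 1), so t ≡ 5·0 = 0 ≡ 0 (mod 6).
    Then x = 12 + 15·0 = 12, valid modulo lcm(15, 18) = 90: x ≡ 12 (mod 90).
  Combine with x ≡ 0 (mod 12): gcd(90, 12) = 6; 0 - 12 = -12, which IS divisible by 6, so compatible.
    Write x = 12 + 90·t and substitute into x ≡ 0 (mod 12): 90·t ≡ 0 − 12 = -12 (mod 12).
    Divide the congruence (and modulus) by g = 6: 15·t ≡ -2 (mod 2).
    Reduce coefficients mod 2: 1·t ≡ 0 (mod 2).
    So t ≡ 0 (mod 2).
    Then x = 12 + 90·0 = 12, valid modulo lcm(90, 12) = 180: x ≡ 12 (mod 180).
Verify: 12 mod 15 = 12, 12 mod 18 = 12, 12 mod 12 = 0.

x ≡ 12 (mod 180).


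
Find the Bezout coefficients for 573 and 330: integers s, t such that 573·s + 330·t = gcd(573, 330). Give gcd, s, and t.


Euclidean algorithm on (573, 330) — divide until remainder is 0:
  573 = 1 · 330 + 243
  330 = 1 · 243 + 87
  243 = 2 · 87 + 69
  87 = 1 · 69 + 18
  69 = 3 · 18 + 15
  18 = 1 · 15 + 3
  15 = 5 · 3 + 0
gcd(573, 330) = 3.
Track Bezout coefficients alongside the remainders: start with r₀ = 573 = a·1 + b·0 (s = 1, t = 0) and r₁ = 330 = a·0 + b·1 (s = 0, t = 1); each new remainder r_{k+1} = r_{k-1} − q_k·r_k inherits s_{k+1} = s_{k-1} − q_k·s_k, t_{k+1} = t_{k-1} − q_k·t_k, so r_k = a·s_k + b·t_k at every step:
  q = 1: r = 243, s = 1 − 1·0 = 1, t = 0 − 1·1 = -1  (check: 573·1 + 330·(-1) = 243)
  q = 1: r = 87, s = 0 − 1·1 = -1, t = 1 − 1·(-1) = 2  (check: 573·(-1) + 330·2 = 87)
  q = 2: r = 69, s = 1 − 2·(-1) = 3, t = -1 − 2·2 = -5  (check: 573·3 + 330·(-5) = 69)
  q = 1: r = 18, s = -1 − 1·3 = -4, t = 2 − 1·(-5) = 7  (check: 573·(-4) + 330·7 = 18)
  q = 3: r = 15, s = 3 − 3·(-4) = 15, t = -5 − 3·7 = -26  (check: 573·15 + 330·(-26) = 15)
  q = 1: r = 3, s = -4 − 1·15 = -19, t = 7 − 1·(-26) = 33  (check: 573·(-19) + 330·33 = 3)
The row with r = 3 (the gcd) gives the Bezout coefficients s = -19, t = 33.
Result: 573 · (-19) + 330 · (33) = 3.

gcd(573, 330) = 3; s = -19, t = 33 (check: 573·(-19) + 330·33 = 3).


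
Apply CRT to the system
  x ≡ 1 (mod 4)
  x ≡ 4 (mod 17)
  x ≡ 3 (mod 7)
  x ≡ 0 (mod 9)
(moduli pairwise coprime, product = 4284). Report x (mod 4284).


Product of moduli M = 4 · 17 · 7 · 9 = 4284.
Merge one congruence at a time:
  Start: x ≡ 1 (mod 4).
  Combine with x ≡ 4 (mod 17); new modulus lcm = 68.
    Write x = 1 + 4·t and substitute into x ≡ 4 (mod 17): 4·t ≡ 4 − 1 = 3 (mod 17).
    The inverse of 4 mod 17 is 13 (since 4·13 = 52 = 3·17 + 1), so t ≡ 13·3 = 39 ≡ 5 (mod 17).
    Then x = 1 + 4·5 = 21, valid modulo lcm(4, 17) = 68: x ≡ 21 (mod 68).
  Combine with x ≡ 3 (mod 7); new modulus lcm = 476.
    Write x = 21 + 68·t and substitute into x ≡ 3 (mod 7): 68·t ≡ 3 − 21 = -18 (mod 7).
    Reduce coefficients mod 7: 5·t ≡ 3 (mod 7).
    The inverse of 5 mod 7 is 3 (since 5·3 = 15 = 2·7 + 1), so t ≡ 3·3 = 9 ≡ 2 (mod 7).
    Then x = 21 + 68·2 = 157, valid modulo lcm(68, 7) = 476: x ≡ 157 (mod 476).
  Combine with x ≡ 0 (mod 9); new modulus lcm = 4284.
    Write x = 157 + 476·t and substitute into x ≡ 0 (mod 9): 476·t ≡ 0 − 157 = -157 (mod 9).
    Reduce coefficients mod 9: 8·t ≡ 5 (mod 9).
    The inverse of 8 mod 9 is 8 (since 8·8 = 64 = 7·9 + 1), so t ≡ 8·5 = 40 ≡ 4 (mod 9).
    Then x = 157 + 476·4 = 2061, valid modulo lcm(476, 9) = 4284: x ≡ 2061 (mod 4284).
Verify against each original: 2061 mod 4 = 1, 2061 mod 17 = 4, 2061 mod 7 = 3, 2061 mod 9 = 0.

x ≡ 2061 (mod 4284).


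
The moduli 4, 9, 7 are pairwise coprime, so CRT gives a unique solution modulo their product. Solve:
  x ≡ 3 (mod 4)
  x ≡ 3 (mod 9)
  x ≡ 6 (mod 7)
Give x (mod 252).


Moduli 4, 9, 7 are pairwise coprime; by CRT there is a unique solution modulo M = 4 · 9 · 7 = 252.
Solve pairwise, accumulating the modulus:
  Start with x ≡ 3 (mod 4).
  Combine with x ≡ 3 (mod 9): since gcd(4, 9) = 1, we get a unique residue mod 36.
    Write x = 3 + 4·t and substitute into x ≡ 3 (mod 9): 4·t ≡ 3 − 3 = 0 (mod 9).
    The inverse of 4 mod 9 is 7 (since 4·7 = 28 = 3·9 + 1), so t ≡ 7·0 = 0 ≡ 0 (mod 9).
    Then x = 3 + 4·0 = 3, valid modulo lcm(4, 9) = 36: x ≡ 3 (mod 36).
  Combine with x ≡ 6 (mod 7): since gcd(36, 7) = 1, we get a unique residue mod 252.
    Write x = 3 + 36·t and substitute into x ≡ 6 (mod 7): 36·t ≡ 6 − 3 = 3 (mod 7).
    Reduce coefficients mod 7: 1·t ≡ 3 (mod 7).
    So t ≡ 3 (mod 7).
    Then x = 3 + 36·3 = 111, valid modulo lcm(36, 7) = 252: x ≡ 111 (mod 252).
Verify: 111 mod 4 = 3 ✓, 111 mod 9 = 3 ✓, 111 mod 7 = 6 ✓.

x ≡ 111 (mod 252).


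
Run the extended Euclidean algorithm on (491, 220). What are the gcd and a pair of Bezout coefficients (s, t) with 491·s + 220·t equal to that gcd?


Euclidean algorithm on (491, 220) — divide until remainder is 0:
  491 = 2 · 220 + 51
  220 = 4 · 51 + 16
  51 = 3 · 16 + 3
  16 = 5 · 3 + 1
  3 = 3 · 1 + 0
gcd(491, 220) = 1.
Track Bezout coefficients alongside the remainders: start with r₀ = 491 = a·1 + b·0 (s = 1, t = 0) and r₁ = 220 = a·0 + b·1 (s = 0, t = 1); each new remainder r_{k+1} = r_{k-1} − q_k·r_k inherits s_{k+1} = s_{k-1} − q_k·s_k, t_{k+1} = t_{k-1} − q_k·t_k, so r_k = a·s_k + b·t_k at every step:
  q = 2: r = 51, s = 1 − 2·0 = 1, t = 0 − 2·1 = -2  (check: 491·1 + 220·(-2) = 51)
  q = 4: r = 16, s = 0 − 4·1 = -4, t = 1 − 4·(-2) = 9  (check: 491·(-4) + 220·9 = 16)
  q = 3: r = 3, s = 1 − 3·(-4) = 13, t = -2 − 3·9 = -29  (check: 491·13 + 220·(-29) = 3)
  q = 5: r = 1, s = -4 − 5·13 = -69, t = 9 − 5·(-29) = 154  (check: 491·(-69) + 220·154 = 1)
The row with r = 1 (the gcd) gives the Bezout coefficients s = -69, t = 154.
Result: 491 · (-69) + 220 · (154) = 1.

gcd(491, 220) = 1; s = -69, t = 154 (check: 491·(-69) + 220·154 = 1).


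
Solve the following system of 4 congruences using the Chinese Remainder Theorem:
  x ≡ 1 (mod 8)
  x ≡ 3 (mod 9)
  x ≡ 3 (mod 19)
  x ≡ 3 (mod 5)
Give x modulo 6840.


Product of moduli M = 8 · 9 · 19 · 5 = 6840.
Merge one congruence at a time:
  Start: x ≡ 1 (mod 8).
  Combine with x ≡ 3 (mod 9); new modulus lcm = 72.
    Write x = 1 + 8·t and substitute into x ≡ 3 (mod 9): 8·t ≡ 3 − 1 = 2 (mod 9).
    The inverse of 8 mod 9 is 8 (since 8·8 = 64 = 7·9 + 1), so t ≡ 8·2 = 16 ≡ 7 (mod 9).
    Then x = 1 + 8·7 = 57, valid modulo lcm(8, 9) = 72: x ≡ 57 (mod 72).
  Combine with x ≡ 3 (mod 19); new modulus lcm = 1368.
    Write x = 57 + 72·t and substitute into x ≡ 3 (mod 19): 72·t ≡ 3 − 57 = -54 (mod 19).
    Reduce coefficients mod 19: 15·t ≡ 3 (mod 19).
    The inverse of 15 mod 19 is 14 (since 15·14 = 210 = 11·19 + 1), so t ≡ 14·3 = 42 ≡ 4 (mod 19).
    Then x = 57 + 72·4 = 345, valid modulo lcm(72, 19) = 1368: x ≡ 345 (mod 1368).
  Combine with x ≡ 3 (mod 5); new modulus lcm = 6840.
    Write x = 345 + 1368·t and substitute into x ≡ 3 (mod 5): 1368·t ≡ 3 − 345 = -342 (mod 5).
    Reduce coefficients mod 5: 3·t ≡ 3 (mod 5).
    The inverse of 3 mod 5 is 2 (since 3·2 = 6 = 1·5 + 1), so t ≡ 2·3 = 6 ≡ 1 (mod 5).
    Then x = 345 + 1368·1 = 1713, valid modulo lcm(1368, 5) = 6840: x ≡ 1713 (mod 6840).
Verify against each original: 1713 mod 8 = 1, 1713 mod 9 = 3, 1713 mod 19 = 3, 1713 mod 5 = 3.

x ≡ 1713 (mod 6840).


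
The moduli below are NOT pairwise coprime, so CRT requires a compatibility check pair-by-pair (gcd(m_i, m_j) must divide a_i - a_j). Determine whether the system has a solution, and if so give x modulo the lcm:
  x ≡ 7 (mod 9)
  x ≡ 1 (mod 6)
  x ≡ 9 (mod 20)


Moduli 9, 6, 20 are not pairwise coprime, so CRT works modulo lcm(m_i) when all pairwise compatibility conditions hold.
Pairwise compatibility: gcd(m_i, m_j) must divide a_i - a_j for every pair.
Merge one congruence at a time:
  Start: x ≡ 7 (mod 9).
  Combine with x ≡ 1 (mod 6): gcd(9, 6) = 3; 1 - 7 = -6, which IS divisible by 3, so compatible.
    Write x = 7 + 9·t and substitute into x ≡ 1 (mod 6): 9·t ≡ 1 − 7 = -6 (mod 6).
    Divide the congruence (and modulus) by g = 3: 3·t ≡ -2 (mod 2).
    Reduce coefficients mod 2: 1·t ≡ 0 (mod 2).
    So t ≡ 0 (mod 2).
    Then x = 7 + 9·0 = 7, valid modulo lcm(9, 6) = 18: x ≡ 7 (mod 18).
  Combine with x ≡ 9 (mod 20): gcd(18, 20) = 2; 9 - 7 = 2, which IS divisible by 2, so compatible.
    Write x = 7 + 18·t and substitute into x ≡ 9 (mod 20): 18·t ≡ 9 − 7 = 2 (mod 20).
    Divide the congruence (and modulus) by g = 2: 9·t ≡ 1 (mod 10).
    The inverse of 9 mod 10 is 9 (since 9·9 = 81 = 8·10 + 1), so t ≡ 9·1 = 9 ≡ 9 (mod 10).
    Then x = 7 + 18·9 = 169, valid modulo lcm(18, 20) = 180: x ≡ 169 (mod 180).
Verify: 169 mod 9 = 7, 169 mod 6 = 1, 169 mod 20 = 9.

x ≡ 169 (mod 180).


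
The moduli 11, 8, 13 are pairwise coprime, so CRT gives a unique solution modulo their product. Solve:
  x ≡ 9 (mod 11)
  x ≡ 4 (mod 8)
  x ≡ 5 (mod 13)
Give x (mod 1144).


Moduli 11, 8, 13 are pairwise coprime; by CRT there is a unique solution modulo M = 11 · 8 · 13 = 1144.
Solve pairwise, accumulating the modulus:
  Start with x ≡ 9 (mod 11).
  Combine with x ≡ 4 (mod 8): since gcd(11, 8) = 1, we get a unique residue mod 88.
    Write x = 9 + 11·t and substitute into x ≡ 4 (mod 8): 11·t ≡ 4 − 9 = -5 (mod 8).
    Reduce coefficients mod 8: 3·t ≡ 3 (mod 8).
    The inverse of 3 mod 8 is 3 (since 3·3 = 9 = 1·8 + 1), so t ≡ 3·3 = 9 ≡ 1 (mod 8).
    Then x = 9 + 11·1 = 20, valid modulo lcm(11, 8) = 88: x ≡ 20 (mod 88).
  Combine with x ≡ 5 (mod 13): since gcd(88, 13) = 1, we get a unique residue mod 1144.
    Write x = 20 + 88·t and substitute into x ≡ 5 (mod 13): 88·t ≡ 5 − 20 = -15 (mod 13).
    Reduce coefficients mod 13: 10·t ≡ 11 (mod 13).
    The inverse of 10 mod 13 is 4 (since 10·4 = 40 = 3·13 + 1), so t ≡ 4·11 = 44 ≡ 5 (mod 13).
    Then x = 20 + 88·5 = 460, valid modulo lcm(88, 13) = 1144: x ≡ 460 (mod 1144).
Verify: 460 mod 11 = 9 ✓, 460 mod 8 = 4 ✓, 460 mod 13 = 5 ✓.

x ≡ 460 (mod 1144).


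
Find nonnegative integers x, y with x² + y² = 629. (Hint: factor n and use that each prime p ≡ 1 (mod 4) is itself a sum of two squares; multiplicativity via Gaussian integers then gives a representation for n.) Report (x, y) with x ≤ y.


Step 1: Factor n = 629 = 17 · 37.
Step 2: Check the mod-4 condition on each prime factor: 17 ≡ 1 (mod 4), exponent 1; 37 ≡ 1 (mod 4), exponent 1.
All primes ≡ 3 (mod 4) appear to even exponent (or don't appear), so by the two-squares theorem n IS expressible as a sum of two squares.
Step 3: Build a representation. Here n = 17 · 37 is a product of primes ≡ 1 (mod 4). Each prime p ≡ 1 (mod 4) is itself a sum of two squares; find a² by testing p − a² for a perfect square:
  17: 17 − 1² = 16 = 4² ⇒ 17 = 1² + 4².
  37: 37 − 1² = 36 = 6² ⇒ 37 = 1² + 6².
  Combine using the Brahmagupta–Fibonacci identity (a² + b²)(c² + d²) = (ac − bd)² + (ad + bc)² = (ac + bd)² + (ad − bc)²:
  17 · 37 = 629: from (1² + 4²)(1² + 6²), take (1·1 − 4·6, 1·6 + 4·1) = (1 − 24, 6 + 4) = (-23, 10); dropping signs (only squares matter) gives (23, 10); check 23² + 10² = 529 + 100 = 629 ✓.
Step 4: Order so x ≤ y and verify: 10² + 23² = 100 + 529 = 629 = n. ✓

n = 629 = 10² + 23² (one valid representation with x ≤ y).


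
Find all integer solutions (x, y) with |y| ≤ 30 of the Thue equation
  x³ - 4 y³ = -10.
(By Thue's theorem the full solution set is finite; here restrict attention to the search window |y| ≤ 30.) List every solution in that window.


The equation is x³ - 4y³ = -10. For fixed y, x³ = 4·y³ − 10, so a solution requires the RHS to be a perfect cube.
Strategy: iterate y from -30 to 30, compute RHS = 4·y³ − 10, and check whether it is a (positive or negative) perfect cube.
Check small values of y:
  y = 0: RHS = -10 is not a perfect cube.
  y = 1: RHS = -6 is not a perfect cube.
  y = -1: RHS = -14 is not a perfect cube.
  y = 2: RHS = 22 is not a perfect cube.
  y = -2: RHS = -42 is not a perfect cube.
  y = 3: RHS = 98 is not a perfect cube.
  y = -3: RHS = -118 is not a perfect cube.
Continuing the search up to |y| = 30 finds no solutions either.
No (x, y) in the scanned range satisfies the equation.

No integer solutions with |y| ≤ 30.


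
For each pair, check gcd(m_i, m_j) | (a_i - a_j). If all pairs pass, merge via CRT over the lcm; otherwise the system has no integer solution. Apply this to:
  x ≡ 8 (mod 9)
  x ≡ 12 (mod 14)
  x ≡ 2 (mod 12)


Moduli 9, 14, 12 are not pairwise coprime, so CRT works modulo lcm(m_i) when all pairwise compatibility conditions hold.
Pairwise compatibility: gcd(m_i, m_j) must divide a_i - a_j for every pair.
Merge one congruence at a time:
  Start: x ≡ 8 (mod 9).
  Combine with x ≡ 12 (mod 14): gcd(9, 14) = 1; 12 - 8 = 4, which IS divisible by 1, so compatible.
    Write x = 8 + 9·t and substitute into x ≡ 12 (mod 14): 9·t ≡ 12 − 8 = 4 (mod 14).
    The inverse of 9 mod 14 is 11 (since 9·11 = 99 = 7·14 + 1), so t ≡ 11·4 = 44 ≡ 2 (mod 14).
    Then x = 8 + 9·2 = 26, valid modulo lcm(9, 14) = 126: x ≡ 26 (mod 126).
  Combine with x ≡ 2 (mod 12): gcd(126, 12) = 6; 2 - 26 = -24, which IS divisible by 6, so compatible.
    Write x = 26 + 126·t and substitute into x ≡ 2 (mod 12): 126·t ≡ 2 − 26 = -24 (mod 12).
    Divide the congruence (and modulus) by g = 6: 21·t ≡ -4 (mod 2).
    Reduce coefficients mod 2: 1·t ≡ 0 (mod 2).
    So t ≡ 0 (mod 2).
    Then x = 26 + 126·0 = 26, valid modulo lcm(126, 12) = 252: x ≡ 26 (mod 252).
Verify: 26 mod 9 = 8, 26 mod 14 = 12, 26 mod 12 = 2.

x ≡ 26 (mod 252).


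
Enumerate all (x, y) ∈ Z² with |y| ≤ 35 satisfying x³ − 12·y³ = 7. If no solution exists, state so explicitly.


The equation is x³ - 12y³ = 7. For fixed y, x³ = 12·y³ + 7, so a solution requires the RHS to be a perfect cube.
Strategy: iterate y from -35 to 35, compute RHS = 12·y³ + 7, and check whether it is a (positive or negative) perfect cube.
Check small values of y:
  y = 0: RHS = 7 is not a perfect cube.
  y = 1: RHS = 19 is not a perfect cube.
  y = -1: RHS = -5 is not a perfect cube.
  y = 2: RHS = 103 is not a perfect cube.
  y = -2: RHS = -89 is not a perfect cube.
  y = 3: RHS = 331 is not a perfect cube.
  y = -3: RHS = -317 is not a perfect cube.
Continuing the search up to |y| = 35 finds no solutions either.
No (x, y) in the scanned range satisfies the equation.

No integer solutions with |y| ≤ 35.


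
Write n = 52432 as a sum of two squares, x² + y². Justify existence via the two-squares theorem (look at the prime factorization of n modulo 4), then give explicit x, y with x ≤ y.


Step 1: Factor n = 52432 = 2^4 · 29 · 113.
Step 2: Check the mod-4 condition on each prime factor: 2 = 2 (special); 29 ≡ 1 (mod 4), exponent 1; 113 ≡ 1 (mod 4), exponent 1.
All primes ≡ 3 (mod 4) appear to even exponent (or don't appear), so by the two-squares theorem n IS expressible as a sum of two squares.
Step 3: Build a representation. Group n = k² · m with k = 4 and m = 29 · 113 = 3277 (a product of primes ≡ 1 (mod 4)); a representation of m scales to one of n via (k·x)² + (k·y)² = k²(x² + y²). Each prime p ≡ 1 (mod 4) is itself a sum of two squares; find a² by testing p − a² for a perfect square:
  29: 29 − 1² = 28, 29 − 2² = 25 = 5² ⇒ 29 = 2² + 5².
  113: 113 − 1² = 112, 113 − 2² = 109, 113 − 3² = 104, 113 − 4² = 97, 113 − 5² = 88, 113 − 6² = 77, 113 − 7² = 64 = 8² ⇒ 113 = 7² + 8².
  Combine using the Brahmagupta–Fibonacci identity (a² + b²)(c² + d²) = (ac − bd)² + (ad + bc)² = (ac + bd)² + (ad − bc)²:
  29 · 113 = 3277: from (2² + 5²)(7² + 8²), take (2·7 − 5·8, 2·8 + 5·7) = (14 − 40, 16 + 35) = (-26, 51); dropping signs (only squares matter) gives (26, 51); check 26² + 51² = 676 + 2601 = 3277 ✓.
  Scale by k = 4: (4·26, 4·51) = (104, 204).
Step 4: Order so x ≤ y and verify: 104² + 204² = 10816 + 41616 = 52432 = n. ✓

n = 52432 = 104² + 204² (one valid representation with x ≤ y).


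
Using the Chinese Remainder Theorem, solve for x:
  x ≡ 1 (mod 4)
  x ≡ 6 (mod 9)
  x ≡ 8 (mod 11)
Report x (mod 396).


Moduli 4, 9, 11 are pairwise coprime; by CRT there is a unique solution modulo M = 4 · 9 · 11 = 396.
Solve pairwise, accumulating the modulus:
  Start with x ≡ 1 (mod 4).
  Combine with x ≡ 6 (mod 9): since gcd(4, 9) = 1, we get a unique residue mod 36.
    Write x = 1 + 4·t and substitute into x ≡ 6 (mod 9): 4·t ≡ 6 − 1 = 5 (mod 9).
    The inverse of 4 mod 9 is 7 (since 4·7 = 28 = 3·9 + 1), so t ≡ 7·5 = 35 ≡ 8 (mod 9).
    Then x = 1 + 4·8 = 33, valid modulo lcm(4, 9) = 36: x ≡ 33 (mod 36).
  Combine with x ≡ 8 (mod 11): since gcd(36, 11) = 1, we get a unique residue mod 396.
    Write x = 33 + 36·t and substitute into x ≡ 8 (mod 11): 36·t ≡ 8 − 33 = -25 (mod 11).
    Reduce coefficients mod 11: 3·t ≡ 8 (mod 11).
    The inverse of 3 mod 11 is 4 (since 3·4 = 12 = 1·11 + 1), so t ≡ 4·8 = 32 ≡ 10 (mod 11).
    Then x = 33 + 36·10 = 393, valid modulo lcm(36, 11) = 396: x ≡ 393 (mod 396).
Verify: 393 mod 4 = 1 ✓, 393 mod 9 = 6 ✓, 393 mod 11 = 8 ✓.

x ≡ 393 (mod 396).


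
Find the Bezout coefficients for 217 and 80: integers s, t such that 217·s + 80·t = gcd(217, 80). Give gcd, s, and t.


Euclidean algorithm on (217, 80) — divide until remainder is 0:
  217 = 2 · 80 + 57
  80 = 1 · 57 + 23
  57 = 2 · 23 + 11
  23 = 2 · 11 + 1
  11 = 11 · 1 + 0
gcd(217, 80) = 1.
Track Bezout coefficients alongside the remainders: start with r₀ = 217 = a·1 + b·0 (s = 1, t = 0) and r₁ = 80 = a·0 + b·1 (s = 0, t = 1); each new remainder r_{k+1} = r_{k-1} − q_k·r_k inherits s_{k+1} = s_{k-1} − q_k·s_k, t_{k+1} = t_{k-1} − q_k·t_k, so r_k = a·s_k + b·t_k at every step:
  q = 2: r = 57, s = 1 − 2·0 = 1, t = 0 − 2·1 = -2  (check: 217·1 + 80·(-2) = 57)
  q = 1: r = 23, s = 0 − 1·1 = -1, t = 1 − 1·(-2) = 3  (check: 217·(-1) + 80·3 = 23)
  q = 2: r = 11, s = 1 − 2·(-1) = 3, t = -2 − 2·3 = -8  (check: 217·3 + 80·(-8) = 11)
  q = 2: r = 1, s = -1 − 2·3 = -7, t = 3 − 2·(-8) = 19  (check: 217·(-7) + 80·19 = 1)
The row with r = 1 (the gcd) gives the Bezout coefficients s = -7, t = 19.
Result: 217 · (-7) + 80 · (19) = 1.

gcd(217, 80) = 1; s = -7, t = 19 (check: 217·(-7) + 80·19 = 1).


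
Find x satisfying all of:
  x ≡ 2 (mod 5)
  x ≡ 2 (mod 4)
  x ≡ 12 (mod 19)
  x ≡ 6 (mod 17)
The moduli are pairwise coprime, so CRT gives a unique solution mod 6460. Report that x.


Product of moduli M = 5 · 4 · 19 · 17 = 6460.
Merge one congruence at a time:
  Start: x ≡ 2 (mod 5).
  Combine with x ≡ 2 (mod 4); new modulus lcm = 20.
    Write x = 2 + 5·t and substitute into x ≡ 2 (mod 4): 5·t ≡ 2 − 2 = 0 (mod 4).
    Reduce coefficients mod 4: 1·t ≡ 0 (mod 4).
    So t ≡ 0 (mod 4).
    Then x = 2 + 5·0 = 2, valid modulo lcm(5, 4) = 20: x ≡ 2 (mod 20).
  Combine with x ≡ 12 (mod 19); new modulus lcm = 380.
    Write x = 2 + 20·t and substitute into x ≡ 12 (mod 19): 20·t ≡ 12 − 2 = 10 (mod 19).
    Reduce coefficients mod 19: 1·t ≡ 10 (mod 19).
    So t ≡ 10 (mod 19).
    Then x = 2 + 20·10 = 202, valid modulo lcm(20, 19) = 380: x ≡ 202 (mod 380).
  Combine with x ≡ 6 (mod 17); new modulus lcm = 6460.
    Write x = 202 + 380·t and substitute into x ≡ 6 (mod 17): 380·t ≡ 6 − 202 = -196 (mod 17).
    Reduce coefficients mod 17: 6·t ≡ 8 (mod 17).
    The inverse of 6 mod 17 is 3 (since 6·3 = 18 = 1·17 + 1), so t ≡ 3·8 = 24 ≡ 7 (mod 17).
    Then x = 202 + 380·7 = 2862, valid modulo lcm(380, 17) = 6460: x ≡ 2862 (mod 6460).
Verify against each original: 2862 mod 5 = 2, 2862 mod 4 = 2, 2862 mod 19 = 12, 2862 mod 17 = 6.

x ≡ 2862 (mod 6460).


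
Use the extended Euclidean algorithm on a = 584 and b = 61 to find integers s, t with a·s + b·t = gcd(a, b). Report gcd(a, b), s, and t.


Euclidean algorithm on (584, 61) — divide until remainder is 0:
  584 = 9 · 61 + 35
  61 = 1 · 35 + 26
  35 = 1 · 26 + 9
  26 = 2 · 9 + 8
  9 = 1 · 8 + 1
  8 = 8 · 1 + 0
gcd(584, 61) = 1.
Track Bezout coefficients alongside the remainders: start with r₀ = 584 = a·1 + b·0 (s = 1, t = 0) and r₁ = 61 = a·0 + b·1 (s = 0, t = 1); each new remainder r_{k+1} = r_{k-1} − q_k·r_k inherits s_{k+1} = s_{k-1} − q_k·s_k, t_{k+1} = t_{k-1} − q_k·t_k, so r_k = a·s_k + b·t_k at every step:
  q = 9: r = 35, s = 1 − 9·0 = 1, t = 0 − 9·1 = -9  (check: 584·1 + 61·(-9) = 35)
  q = 1: r = 26, s = 0 − 1·1 = -1, t = 1 − 1·(-9) = 10  (check: 584·(-1) + 61·10 = 26)
  q = 1: r = 9, s = 1 − 1·(-1) = 2, t = -9 − 1·10 = -19  (check: 584·2 + 61·(-19) = 9)
  q = 2: r = 8, s = -1 − 2·2 = -5, t = 10 − 2·(-19) = 48  (check: 584·(-5) + 61·48 = 8)
  q = 1: r = 1, s = 2 − 1·(-5) = 7, t = -19 − 1·48 = -67  (check: 584·7 + 61·(-67) = 1)
The row with r = 1 (the gcd) gives the Bezout coefficients s = 7, t = -67.
Result: 584 · (7) + 61 · (-67) = 1.

gcd(584, 61) = 1; s = 7, t = -67 (check: 584·7 + 61·(-67) = 1).


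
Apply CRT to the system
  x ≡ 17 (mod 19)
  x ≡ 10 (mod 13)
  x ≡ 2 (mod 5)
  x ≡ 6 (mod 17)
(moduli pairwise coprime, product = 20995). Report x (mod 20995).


Product of moduli M = 19 · 13 · 5 · 17 = 20995.
Merge one congruence at a time:
  Start: x ≡ 17 (mod 19).
  Combine with x ≡ 10 (mod 13); new modulus lcm = 247.
    Write x = 17 + 19·t and substitute into x ≡ 10 (mod 13): 19·t ≡ 10 − 17 = -7 (mod 13).
    Reduce coefficients mod 13: 6·t ≡ 6 (mod 13).
    The inverse of 6 mod 13 is 11 (since 6·11 = 66 = 5·13 + 1), so t ≡ 11·6 = 66 ≡ 1 (mod 13).
    Then x = 17 + 19·1 = 36, valid modulo lcm(19, 13) = 247: x ≡ 36 (mod 247).
  Combine with x ≡ 2 (mod 5); new modulus lcm = 1235.
    Write x = 36 + 247·t and substitute into x ≡ 2 (mod 5): 247·t ≡ 2 − 36 = -34 (mod 5).
    Reduce coefficients mod 5: 2·t ≡ 1 (mod 5).
    The inverse of 2 mod 5 is 3 (since 2·3 = 6 = 1·5 + 1), so t ≡ 3·1 = 3 ≡ 3 (mod 5).
    Then x = 36 + 247·3 = 777, valid modulo lcm(247, 5) = 1235: x ≡ 777 (mod 1235).
  Combine with x ≡ 6 (mod 17); new modulus lcm = 20995.
    Write x = 777 + 1235·t and substitute into x ≡ 6 (mod 17): 1235·t ≡ 6 − 777 = -771 (mod 17).
    Reduce coefficients mod 17: 11·t ≡ 11 (mod 17).
    The inverse of 11 mod 17 is 14 (since 11·14 = 154 = 9·17 + 1), so t ≡ 14·11 = 154 ≡ 1 (mod 17).
    Then x = 777 + 1235·1 = 2012, valid modulo lcm(1235, 17) = 20995: x ≡ 2012 (mod 20995).
Verify against each original: 2012 mod 19 = 17, 2012 mod 13 = 10, 2012 mod 5 = 2, 2012 mod 17 = 6.

x ≡ 2012 (mod 20995).


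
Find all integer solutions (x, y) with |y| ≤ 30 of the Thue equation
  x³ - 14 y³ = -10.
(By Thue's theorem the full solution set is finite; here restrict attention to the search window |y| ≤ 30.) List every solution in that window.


The equation is x³ - 14y³ = -10. For fixed y, x³ = 14·y³ − 10, so a solution requires the RHS to be a perfect cube.
Strategy: iterate y from -30 to 30, compute RHS = 14·y³ − 10, and check whether it is a (positive or negative) perfect cube.
Check small values of y:
  y = 0: RHS = -10 is not a perfect cube.
  y = 1: RHS = 4 is not a perfect cube.
  y = -1: RHS = -24 is not a perfect cube.
  y = 2: RHS = 102 is not a perfect cube.
  y = -2: RHS = -122 is not a perfect cube.
  y = 3: RHS = 368 is not a perfect cube.
  y = -3: RHS = -388 is not a perfect cube.
Continuing the search up to |y| = 30 finds no solutions either.
No (x, y) in the scanned range satisfies the equation.

No integer solutions with |y| ≤ 30.


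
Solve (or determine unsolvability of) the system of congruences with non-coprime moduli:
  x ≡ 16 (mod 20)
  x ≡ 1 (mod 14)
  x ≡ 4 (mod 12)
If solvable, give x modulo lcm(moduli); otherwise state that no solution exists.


Moduli 20, 14, 12 are not pairwise coprime, so CRT works modulo lcm(m_i) when all pairwise compatibility conditions hold.
Pairwise compatibility: gcd(m_i, m_j) must divide a_i - a_j for every pair.
Merge one congruence at a time:
  Start: x ≡ 16 (mod 20).
  Combine with x ≡ 1 (mod 14): gcd(20, 14) = 2, and 1 - 16 = -15 is NOT divisible by 2.
    ⇒ system is inconsistent (no integer solution).

No solution (the system is inconsistent).


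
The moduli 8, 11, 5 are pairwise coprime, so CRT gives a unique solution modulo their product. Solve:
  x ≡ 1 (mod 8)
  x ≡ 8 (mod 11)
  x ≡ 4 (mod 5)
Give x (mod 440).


Moduli 8, 11, 5 are pairwise coprime; by CRT there is a unique solution modulo M = 8 · 11 · 5 = 440.
Solve pairwise, accumulating the modulus:
  Start with x ≡ 1 (mod 8).
  Combine with x ≡ 8 (mod 11): since gcd(8, 11) = 1, we get a unique residue mod 88.
    Write x = 1 + 8·t and substitute into x ≡ 8 (mod 11): 8·t ≡ 8 − 1 = 7 (mod 11).
    The inverse of 8 mod 11 is 7 (since 8·7 = 56 = 5·11 + 1), so t ≡ 7·7 = 49 ≡ 5 (mod 11).
    Then x = 1 + 8·5 = 41, valid modulo lcm(8, 11) = 88: x ≡ 41 (mod 88).
  Combine with x ≡ 4 (mod 5): since gcd(88, 5) = 1, we get a unique residue mod 440.
    Write x = 41 + 88·t and substitute into x ≡ 4 (mod 5): 88·t ≡ 4 − 41 = -37 (mod 5).
    Reduce coefficients mod 5: 3·t ≡ 3 (mod 5).
    The inverse of 3 mod 5 is 2 (since 3·2 = 6 = 1·5 + 1), so t ≡ 2·3 = 6 ≡ 1 (mod 5).
    Then x = 41 + 88·1 = 129, valid modulo lcm(88, 5) = 440: x ≡ 129 (mod 440).
Verify: 129 mod 8 = 1 ✓, 129 mod 11 = 8 ✓, 129 mod 5 = 4 ✓.

x ≡ 129 (mod 440).


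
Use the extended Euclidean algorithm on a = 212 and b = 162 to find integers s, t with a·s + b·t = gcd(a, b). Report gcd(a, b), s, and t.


Euclidean algorithm on (212, 162) — divide until remainder is 0:
  212 = 1 · 162 + 50
  162 = 3 · 50 + 12
  50 = 4 · 12 + 2
  12 = 6 · 2 + 0
gcd(212, 162) = 2.
Track Bezout coefficients alongside the remainders: start with r₀ = 212 = a·1 + b·0 (s = 1, t = 0) and r₁ = 162 = a·0 + b·1 (s = 0, t = 1); each new remainder r_{k+1} = r_{k-1} − q_k·r_k inherits s_{k+1} = s_{k-1} − q_k·s_k, t_{k+1} = t_{k-1} − q_k·t_k, so r_k = a·s_k + b·t_k at every step:
  q = 1: r = 50, s = 1 − 1·0 = 1, t = 0 − 1·1 = -1  (check: 212·1 + 162·(-1) = 50)
  q = 3: r = 12, s = 0 − 3·1 = -3, t = 1 − 3·(-1) = 4  (check: 212·(-3) + 162·4 = 12)
  q = 4: r = 2, s = 1 − 4·(-3) = 13, t = -1 − 4·4 = -17  (check: 212·13 + 162·(-17) = 2)
The row with r = 2 (the gcd) gives the Bezout coefficients s = 13, t = -17.
Result: 212 · (13) + 162 · (-17) = 2.

gcd(212, 162) = 2; s = 13, t = -17 (check: 212·13 + 162·(-17) = 2).


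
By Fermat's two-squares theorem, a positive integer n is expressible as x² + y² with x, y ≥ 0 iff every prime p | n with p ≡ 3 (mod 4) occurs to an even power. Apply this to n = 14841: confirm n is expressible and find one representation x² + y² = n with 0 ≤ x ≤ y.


Step 1: Factor n = 14841 = 3^2 · 17 · 97.
Step 2: Check the mod-4 condition on each prime factor: 3 ≡ 3 (mod 4), exponent 2 (must be even); 17 ≡ 1 (mod 4), exponent 1; 97 ≡ 1 (mod 4), exponent 1.
All primes ≡ 3 (mod 4) appear to even exponent (or don't appear), so by the two-squares theorem n IS expressible as a sum of two squares.
Step 3: Build a representation. Group n = k² · m with k = 3 and m = 17 · 97 = 1649 (a product of primes ≡ 1 (mod 4)); a representation of m scales to one of n via (k·x)² + (k·y)² = k²(x² + y²). Each prime p ≡ 1 (mod 4) is itself a sum of two squares; find a² by testing p − a² for a perfect square:
  17: 17 − 1² = 16 = 4² ⇒ 17 = 1² + 4².
  97: 97 − 1² = 96, 97 − 2² = 93, 97 − 3² = 88, 97 − 4² = 81 = 9² ⇒ 97 = 4² + 9².
  Combine using the Brahmagupta–Fibonacci identity (a² + b²)(c² + d²) = (ac − bd)² + (ad + bc)² = (ac + bd)² + (ad − bc)²:
  17 · 97 = 1649: from (1² + 4²)(4² + 9²), take (1·4 − 4·9, 1·9 + 4·4) = (4 − 36, 9 + 16) = (-32, 25); dropping signs (only squares matter) gives (32, 25); check 32² + 25² = 1024 + 625 = 1649 ✓.
  Scale by k = 3: (3·32, 3·25) = (96, 75).
Step 4: Order so x ≤ y and verify: 75² + 96² = 5625 + 9216 = 14841 = n. ✓

n = 14841 = 75² + 96² (one valid representation with x ≤ y).


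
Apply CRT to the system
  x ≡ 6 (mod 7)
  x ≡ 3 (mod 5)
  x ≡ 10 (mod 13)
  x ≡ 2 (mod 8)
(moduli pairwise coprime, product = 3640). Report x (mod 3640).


Product of moduli M = 7 · 5 · 13 · 8 = 3640.
Merge one congruence at a time:
  Start: x ≡ 6 (mod 7).
  Combine with x ≡ 3 (mod 5); new modulus lcm = 35.
    Write x = 6 + 7·t and substitute into x ≡ 3 (mod 5): 7·t ≡ 3 − 6 = -3 (mod 5).
    Reduce coefficients mod 5: 2·t ≡ 2 (mod 5).
    The inverse of 2 mod 5 is 3 (since 2·3 = 6 = 1·5 + 1), so t ≡ 3·2 = 6 ≡ 1 (mod 5).
    Then x = 6 + 7·1 = 13, valid modulo lcm(7, 5) = 35: x ≡ 13 (mod 35).
  Combine with x ≡ 10 (mod 13); new modulus lcm = 455.
    Write x = 13 + 35·t and substitute into x ≡ 10 (mod 13): 35·t ≡ 10 − 13 = -3 (mod 13).
    Reduce coefficients mod 13: 9·t ≡ 10 (mod 13).
    The inverse of 9 mod 13 is 3 (since 9·3 = 27 = 2·13 + 1), so t ≡ 3·10 = 30 ≡ 4 (mod 13).
    Then x = 13 + 35·4 = 153, valid modulo lcm(35, 13) = 455: x ≡ 153 (mod 455).
  Combine with x ≡ 2 (mod 8); new modulus lcm = 3640.
    Write x = 153 + 455·t and substitute into x ≡ 2 (mod 8): 455·t ≡ 2 − 153 = -151 (mod 8).
    Reduce coefficients mod 8: 7·t ≡ 1 (mod 8).
    The inverse of 7 mod 8 is 7 (since 7·7 = 49 = 6·8 + 1), so t ≡ 7·1 = 7 ≡ 7 (mod 8).
    Then x = 153 + 455·7 = 3338, valid modulo lcm(455, 8) = 3640: x ≡ 3338 (mod 3640).
Verify against each original: 3338 mod 7 = 6, 3338 mod 5 = 3, 3338 mod 13 = 10, 3338 mod 8 = 2.

x ≡ 3338 (mod 3640).


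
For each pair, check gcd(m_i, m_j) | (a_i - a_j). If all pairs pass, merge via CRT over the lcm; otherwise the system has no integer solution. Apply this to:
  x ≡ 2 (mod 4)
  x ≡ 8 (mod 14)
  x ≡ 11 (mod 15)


Moduli 4, 14, 15 are not pairwise coprime, so CRT works modulo lcm(m_i) when all pairwise compatibility conditions hold.
Pairwise compatibility: gcd(m_i, m_j) must divide a_i - a_j for every pair.
Merge one congruence at a time:
  Start: x ≡ 2 (mod 4).
  Combine with x ≡ 8 (mod 14): gcd(4, 14) = 2; 8 - 2 = 6, which IS divisible by 2, so compatible.
    Write x = 2 + 4·t and substitute into x ≡ 8 (mod 14): 4·t ≡ 8 − 2 = 6 (mod 14).
    Divide the congruence (and modulus) by g = 2: 2·t ≡ 3 (mod 7).
    The inverse of 2 mod 7 is 4 (since 2·4 = 8 = 1·7 + 1), so t ≡ 4·3 = 12 ≡ 5 (mod 7).
    Then x = 2 + 4·5 = 22, valid modulo lcm(4, 14) = 28: x ≡ 22 (mod 28).
  Combine with x ≡ 11 (mod 15): gcd(28, 15) = 1; 11 - 22 = -11, which IS divisible by 1, so compatible.
    Write x = 22 + 28·t and substitute into x ≡ 11 (mod 15): 28·t ≡ 11 − 22 = -11 (mod 15).
    Reduce coefficients mod 15: 13·t ≡ 4 (mod 15).
    The inverse of 13 mod 15 is 7 (since 13·7 = 91 = 6·15 + 1), so t ≡ 7·4 = 28 ≡ 13 (mod 15).
    Then x = 22 + 28·13 = 386, valid modulo lcm(28, 15) = 420: x ≡ 386 (mod 420).
Verify: 386 mod 4 = 2, 386 mod 14 = 8, 386 mod 15 = 11.

x ≡ 386 (mod 420).


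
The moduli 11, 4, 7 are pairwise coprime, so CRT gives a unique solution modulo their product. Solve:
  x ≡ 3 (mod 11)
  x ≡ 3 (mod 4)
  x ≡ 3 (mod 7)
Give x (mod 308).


Moduli 11, 4, 7 are pairwise coprime; by CRT there is a unique solution modulo M = 11 · 4 · 7 = 308.
Solve pairwise, accumulating the modulus:
  Start with x ≡ 3 (mod 11).
  Combine with x ≡ 3 (mod 4): since gcd(11, 4) = 1, we get a unique residue mod 44.
    Write x = 3 + 11·t and substitute into x ≡ 3 (mod 4): 11·t ≡ 3 − 3 = 0 (mod 4).
    Reduce coefficients mod 4: 3·t ≡ 0 (mod 4).
    The inverse of 3 mod 4 is 3 (since 3·3 = 9 = 2·4 + 1), so t ≡ 3·0 = 0 ≡ 0 (mod 4).
    Then x = 3 + 11·0 = 3, valid modulo lcm(11, 4) = 44: x ≡ 3 (mod 44).
  Combine with x ≡ 3 (mod 7): since gcd(44, 7) = 1, we get a unique residue mod 308.
    Write x = 3 + 44·t and substitute into x ≡ 3 (mod 7): 44·t ≡ 3 − 3 = 0 (mod 7).
    Reduce coefficients mod 7: 2·t ≡ 0 (mod 7).
    The inverse of 2 mod 7 is 4 (since 2·4 = 8 = 1·7 + 1), so t ≡ 4·0 = 0 ≡ 0 (mod 7).
    Then x = 3 + 44·0 = 3, valid modulo lcm(44, 7) = 308: x ≡ 3 (mod 308).
Verify: 3 mod 11 = 3 ✓, 3 mod 4 = 3 ✓, 3 mod 7 = 3 ✓.

x ≡ 3 (mod 308).


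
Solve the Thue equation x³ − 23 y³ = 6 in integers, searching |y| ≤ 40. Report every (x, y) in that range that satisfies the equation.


The equation is x³ - 23y³ = 6. For fixed y, x³ = 23·y³ + 6, so a solution requires the RHS to be a perfect cube.
Strategy: iterate y from -40 to 40, compute RHS = 23·y³ + 6, and check whether it is a (positive or negative) perfect cube.
Check small values of y:
  y = 0: RHS = 6 is not a perfect cube.
  y = 1: RHS = 29 is not a perfect cube.
  y = -1: RHS = -17 is not a perfect cube.
  y = 2: RHS = 190 is not a perfect cube.
  y = -2: RHS = -178 is not a perfect cube.
  y = 3: RHS = 627 is not a perfect cube.
  y = -3: RHS = -615 is not a perfect cube.
Continuing the search up to |y| = 40 finds no solutions either.
No (x, y) in the scanned range satisfies the equation.

No integer solutions with |y| ≤ 40.


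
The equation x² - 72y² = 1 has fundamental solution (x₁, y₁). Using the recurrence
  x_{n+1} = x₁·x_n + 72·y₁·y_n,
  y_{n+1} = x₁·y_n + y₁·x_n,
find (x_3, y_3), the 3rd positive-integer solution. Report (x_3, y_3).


Step 1: Find the fundamental solution (x₁, y₁) of x² - 72y² = 1.
  Expand √72 as a continued fraction. a₀ = ⌊√72⌋ = 8; iterate m_{k+1} = d_k·a_k − m_k, d_{k+1} = (72 − m_{k+1}²)/d_k, a_{k+1} = ⌊(a₀ + m_{k+1})/d_{k+1}⌋ (starting m₀ = 0, d₀ = 1), with convergents p_k = a_k·p_{k-1} + p_{k-2}, q_k = a_k·q_{k-1} + q_{k-2} (p₋₁ = 1, q₋₁ = 0):
  k = 0: a₀ = 8; p₀/q₀ = 8/1; p₀² − 72·q₀² = 64 − 72 = -8.
  k = 1: m = 8, d = 8, a = ⌊(8 + 8)/8⌋ = 2; p/q = (2·8 + 1)/(2·1 + 0) = 17/2; p² − 72·q² = 289 − 288 = 1.
  The first convergent with p² − 72·q² = 1 gives the fundamental solution (x₁, y₁) = (17, 2).
Step 2: Apply the recurrence (x_{n+1}, y_{n+1}) = (x₁x_n + 72y₁y_n, x₁y_n + y₁x_n) repeatedly.
  From (x_1, y_1) = (17, 2): x_2 = 17·17 + 72·2·2 = 577; y_2 = 17·2 + 2·17 = 68.
  From (x_2, y_2) = (577, 68): x_3 = 17·577 + 72·2·68 = 19601; y_3 = 17·68 + 2·577 = 2310.
Step 3: Verify x_3² - 72·y_3² = 384199201 - 384199200 = 1 (should be 1). ✓

(x_1, y_1) = (17, 2); (x_3, y_3) = (19601, 2310).


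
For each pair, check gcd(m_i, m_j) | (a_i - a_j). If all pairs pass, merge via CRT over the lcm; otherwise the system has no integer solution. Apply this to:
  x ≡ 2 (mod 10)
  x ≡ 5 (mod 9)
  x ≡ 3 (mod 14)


Moduli 10, 9, 14 are not pairwise coprime, so CRT works modulo lcm(m_i) when all pairwise compatibility conditions hold.
Pairwise compatibility: gcd(m_i, m_j) must divide a_i - a_j for every pair.
Merge one congruence at a time:
  Start: x ≡ 2 (mod 10).
  Combine with x ≡ 5 (mod 9): gcd(10, 9) = 1; 5 - 2 = 3, which IS divisible by 1, so compatible.
    Write x = 2 + 10·t and substitute into x ≡ 5 (mod 9): 10·t ≡ 5 − 2 = 3 (mod 9).
    Reduce coefficients mod 9: 1·t ≡ 3 (mod 9).
    So t ≡ 3 (mod 9).
    Then x = 2 + 10·3 = 32, valid modulo lcm(10, 9) = 90: x ≡ 32 (mod 90).
  Combine with x ≡ 3 (mod 14): gcd(90, 14) = 2, and 3 - 32 = -29 is NOT divisible by 2.
    ⇒ system is inconsistent (no integer solution).

No solution (the system is inconsistent).


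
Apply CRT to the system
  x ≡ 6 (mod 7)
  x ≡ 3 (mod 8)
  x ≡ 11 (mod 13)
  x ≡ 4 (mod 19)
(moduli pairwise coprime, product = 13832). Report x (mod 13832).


Product of moduli M = 7 · 8 · 13 · 19 = 13832.
Merge one congruence at a time:
  Start: x ≡ 6 (mod 7).
  Combine with x ≡ 3 (mod 8); new modulus lcm = 56.
    Write x = 6 + 7·t and substitute into x ≡ 3 (mod 8): 7·t ≡ 3 − 6 = -3 (mod 8).
    Reduce coefficients mod 8: 7·t ≡ 5 (mod 8).
    The inverse of 7 mod 8 is 7 (since 7·7 = 49 = 6·8 + 1), so t ≡ 7·5 = 35 ≡ 3 (mod 8).
    Then x = 6 + 7·3 = 27, valid modulo lcm(7, 8) = 56: x ≡ 27 (mod 56).
  Combine with x ≡ 11 (mod 13); new modulus lcm = 728.
    Write x = 27 + 56·t and substitute into x ≡ 11 (mod 13): 56·t ≡ 11 − 27 = -16 (mod 13).
    Reduce coefficients mod 13: 4·t ≡ 10 (mod 13).
    The inverse of 4 mod 13 is 10 (since 4·10 = 40 = 3·13 + 1), so t ≡ 10·10 = 100 ≡ 9 (mod 13).
    Then x = 27 + 56·9 = 531, valid modulo lcm(56, 13) = 728: x ≡ 531 (mod 728).
  Combine with x ≡ 4 (mod 19); new modulus lcm = 13832.
    Write x = 531 + 728·t and substitute into x ≡ 4 (mod 19): 728·t ≡ 4 − 531 = -527 (mod 19).
    Reduce coefficients mod 19: 6·t ≡ 5 (mod 19).
    The inverse of 6 mod 19 is 16 (since 6·16 = 96 = 5·19 + 1), so t ≡ 16·5 = 80 ≡ 4 (mod 19).
    Then x = 531 + 728·4 = 3443, valid modulo lcm(728, 19) = 13832: x ≡ 3443 (mod 13832).
Verify against each original: 3443 mod 7 = 6, 3443 mod 8 = 3, 3443 mod 13 = 11, 3443 mod 19 = 4.

x ≡ 3443 (mod 13832).
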